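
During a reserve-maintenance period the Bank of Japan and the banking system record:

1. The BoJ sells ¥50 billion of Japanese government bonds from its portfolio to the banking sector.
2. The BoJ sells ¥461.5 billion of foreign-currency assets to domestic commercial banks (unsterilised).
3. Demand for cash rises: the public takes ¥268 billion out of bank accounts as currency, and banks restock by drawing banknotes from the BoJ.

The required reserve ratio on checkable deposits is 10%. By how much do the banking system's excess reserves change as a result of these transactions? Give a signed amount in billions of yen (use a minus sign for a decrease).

-¥752.7 billion

OMO sale (to banks) ¥50 billion: reserves −¥50B, deposits 0.
FX sale ¥461.5 billion: reserves −¥461.5B, deposits 0.
Currency withdrawal ¥268 billion: reserves −¥268B, deposits −¥268B.
Totals: Δreserves = −¥779.5B, Δdeposits = −¥268B.
Δrequired reserves = 10% × −¥268B = −¥26.8B.
Δexcess reserves = Δreserves − Δrequired = −¥779.5B − (−¥26.8B) = -¥752.7 billion.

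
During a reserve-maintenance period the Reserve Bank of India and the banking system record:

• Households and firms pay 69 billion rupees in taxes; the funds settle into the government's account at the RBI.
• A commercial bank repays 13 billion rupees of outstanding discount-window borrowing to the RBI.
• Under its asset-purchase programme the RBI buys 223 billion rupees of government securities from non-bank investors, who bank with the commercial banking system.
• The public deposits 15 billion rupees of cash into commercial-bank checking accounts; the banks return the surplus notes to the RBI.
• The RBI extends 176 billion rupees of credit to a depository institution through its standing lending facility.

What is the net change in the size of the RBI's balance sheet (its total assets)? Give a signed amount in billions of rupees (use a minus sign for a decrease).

RBI balance sheet:
  Assets:      Securities +223B, Loans to banks +163B
  Liabilities: Bank reserves +332B, Currency in circulation −15B, Government deposits +69B
Change in total RBI assets = +386 billion.

+386 billion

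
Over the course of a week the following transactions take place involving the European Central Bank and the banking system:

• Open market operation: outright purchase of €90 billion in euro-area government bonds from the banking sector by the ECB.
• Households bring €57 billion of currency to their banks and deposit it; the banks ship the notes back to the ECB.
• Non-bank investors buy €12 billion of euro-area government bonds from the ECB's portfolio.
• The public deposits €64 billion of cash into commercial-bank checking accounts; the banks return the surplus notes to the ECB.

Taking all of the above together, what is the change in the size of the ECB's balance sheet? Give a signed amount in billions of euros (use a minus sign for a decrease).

OMO purchase (from banks) €90 billion: an ECB asset is acquired → +€90B.
Currency deposit €57 billion: only the composition of liabilities changes → 0.
Asset sale (to non-banks) €12 billion: an ECB asset is shed → −€12B.
Currency deposit €64 billion: only the composition of liabilities changes → 0.
Net: 90 + 0 − 12 + 0 = +€78 billion.

+€78 billion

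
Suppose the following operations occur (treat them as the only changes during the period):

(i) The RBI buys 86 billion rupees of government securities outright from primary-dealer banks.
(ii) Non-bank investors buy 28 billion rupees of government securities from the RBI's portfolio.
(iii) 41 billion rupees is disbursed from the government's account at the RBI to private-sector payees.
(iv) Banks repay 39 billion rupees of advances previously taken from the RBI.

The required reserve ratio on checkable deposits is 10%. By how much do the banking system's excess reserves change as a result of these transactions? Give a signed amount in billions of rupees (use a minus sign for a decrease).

+58.7 billion

OMO purchase (from banks) 86 billion rupees: reserves +86B, deposits 0.
Asset sale (to non-banks) 28 billion rupees: reserves −28B, deposits −28B.
Government spending 41 billion rupees: reserves +41B, deposits +41B.
Discount-window repayment 39 billion rupees: reserves −39B, deposits 0.
Totals: Δreserves = +60B, Δdeposits = +13B.
Δrequired reserves = 10% × +13B = +1.3B.
Δexcess reserves = Δreserves − Δrequired = +60B − (+1.3B) = +58.7 billion.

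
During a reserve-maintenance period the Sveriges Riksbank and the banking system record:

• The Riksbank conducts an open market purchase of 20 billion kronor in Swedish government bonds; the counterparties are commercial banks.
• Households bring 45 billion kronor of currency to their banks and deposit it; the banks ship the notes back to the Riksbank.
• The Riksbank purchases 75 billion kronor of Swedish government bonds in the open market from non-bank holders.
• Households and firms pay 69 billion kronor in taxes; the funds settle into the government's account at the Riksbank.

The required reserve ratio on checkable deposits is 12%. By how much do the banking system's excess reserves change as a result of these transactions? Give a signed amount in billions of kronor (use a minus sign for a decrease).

OMO purchase (from banks) 20 billion kronor: reserves +20B, deposits 0.
Currency deposit 45 billion kronor: reserves +45B, deposits +45B.
Asset purchase (from non-banks) 75 billion kronor: reserves +75B, deposits +75B.
Government account inflow 69 billion kronor: reserves −69B, deposits −69B.
Totals: Δreserves = +71B, Δdeposits = +51B.
Δrequired reserves = 12% × +51B = +6.12B.
Δexcess reserves = Δreserves − Δrequired = +71B − (+6.12B) = +64.88 billion.

+64.88 billion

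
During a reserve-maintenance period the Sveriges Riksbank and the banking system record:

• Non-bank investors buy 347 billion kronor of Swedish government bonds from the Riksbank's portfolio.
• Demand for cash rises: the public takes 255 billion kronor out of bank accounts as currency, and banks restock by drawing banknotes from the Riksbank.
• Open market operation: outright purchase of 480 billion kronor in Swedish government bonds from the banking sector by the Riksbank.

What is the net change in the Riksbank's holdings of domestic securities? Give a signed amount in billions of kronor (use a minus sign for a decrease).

+133 billion

Riksbank balance sheet:
  Assets:      Securities +133B
  Liabilities: Bank reserves −122B, Currency in circulation +255B
Commercial banking system:
  Assets:      Reserves at CB −122B, Securities −480B
  Liabilities: Checkable deposits −602B
So the change in the Riksbank's holdings of domestic securities is +133 billion.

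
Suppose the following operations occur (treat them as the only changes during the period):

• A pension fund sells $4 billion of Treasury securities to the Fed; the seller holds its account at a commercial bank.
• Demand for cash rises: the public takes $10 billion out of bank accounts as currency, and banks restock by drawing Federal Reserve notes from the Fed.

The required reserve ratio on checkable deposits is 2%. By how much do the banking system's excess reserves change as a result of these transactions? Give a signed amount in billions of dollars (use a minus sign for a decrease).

-$5.88 billion

Asset purchase (from non-banks) $4 billion: reserves +$4B, deposits +$4B.
Currency withdrawal $10 billion: reserves −$10B, deposits −$10B.
Totals: Δreserves = −$6B, Δdeposits = −$6B.
Δrequired reserves = 2% × −$6B = −$0.12B.
Δexcess reserves = Δreserves − Δrequired = −$6B − (−$0.12B) = -$5.88 billion.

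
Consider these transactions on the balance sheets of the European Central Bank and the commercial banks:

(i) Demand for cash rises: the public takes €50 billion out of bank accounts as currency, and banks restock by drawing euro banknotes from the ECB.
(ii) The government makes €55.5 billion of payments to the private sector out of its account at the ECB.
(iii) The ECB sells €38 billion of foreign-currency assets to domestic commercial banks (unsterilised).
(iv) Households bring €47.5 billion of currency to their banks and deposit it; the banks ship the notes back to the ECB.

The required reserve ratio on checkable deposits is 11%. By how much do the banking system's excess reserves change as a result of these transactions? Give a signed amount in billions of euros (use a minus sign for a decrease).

Currency withdrawal €50 billion: reserves −€50B, deposits −€50B.
Government spending €55.5 billion: reserves +€55.5B, deposits +€55.5B.
FX sale €38 billion: reserves −€38B, deposits 0.
Currency deposit €47.5 billion: reserves +€47.5B, deposits +€47.5B.
Totals: Δreserves = +€15B, Δdeposits = +€53B.
Δrequired reserves = 11% × +€53B = +€5.83B.
Δexcess reserves = Δreserves − Δrequired = +€15B − (+€5.83B) = +€9.17 billion.

+€9.17 billion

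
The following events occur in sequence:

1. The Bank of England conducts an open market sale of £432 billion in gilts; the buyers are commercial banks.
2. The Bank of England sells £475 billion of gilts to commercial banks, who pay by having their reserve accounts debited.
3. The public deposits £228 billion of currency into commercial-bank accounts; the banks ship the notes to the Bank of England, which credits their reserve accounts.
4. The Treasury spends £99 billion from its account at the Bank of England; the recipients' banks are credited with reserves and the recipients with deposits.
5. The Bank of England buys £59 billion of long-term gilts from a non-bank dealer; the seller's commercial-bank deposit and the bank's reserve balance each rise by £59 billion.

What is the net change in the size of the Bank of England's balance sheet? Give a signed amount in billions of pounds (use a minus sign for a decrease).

-£848 billion

OMO sale (to banks) £432 billion: a Bank of England asset is shed → −£432B.
OMO sale (to banks) £475 billion: a Bank of England asset is shed → −£475B.
Currency deposit £228 billion: only the composition of liabilities changes → 0.
Government spending £99 billion: only the composition of liabilities changes → 0.
Asset purchase (from non-banks) £59 billion: a Bank of England asset is acquired → +£59B.
Net: −432 − 475 + 0 + 0 + 59 = -£848 billion.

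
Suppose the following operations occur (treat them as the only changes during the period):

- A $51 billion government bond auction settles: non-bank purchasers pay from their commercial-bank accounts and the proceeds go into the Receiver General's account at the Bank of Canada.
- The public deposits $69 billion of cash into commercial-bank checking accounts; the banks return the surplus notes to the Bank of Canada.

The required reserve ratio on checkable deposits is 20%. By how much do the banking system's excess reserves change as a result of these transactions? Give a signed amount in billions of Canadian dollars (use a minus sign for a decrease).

Government account inflow $51 billion: reserves −$51B, deposits −$51B.
Currency deposit $69 billion: reserves +$69B, deposits +$69B.
Totals: Δreserves = +$18B, Δdeposits = +$18B.
Δrequired reserves = 20% × +$18B = +$3.6B.
Δexcess reserves = Δreserves − Δrequired = +$18B − (+$3.6B) = +$14.4 billion.

+$14.4 billion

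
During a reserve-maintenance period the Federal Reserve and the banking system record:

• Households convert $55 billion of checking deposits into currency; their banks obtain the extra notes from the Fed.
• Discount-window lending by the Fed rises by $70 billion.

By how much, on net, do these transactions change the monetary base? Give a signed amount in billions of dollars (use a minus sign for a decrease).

+$70 billion

Fed balance sheet:
  Assets:      Loans to banks +$70B
  Liabilities: Bank reserves +$15B, Currency in circulation +$55B
Monetary base = currency + reserves: +$55B + (+$15B) = +$70 billion.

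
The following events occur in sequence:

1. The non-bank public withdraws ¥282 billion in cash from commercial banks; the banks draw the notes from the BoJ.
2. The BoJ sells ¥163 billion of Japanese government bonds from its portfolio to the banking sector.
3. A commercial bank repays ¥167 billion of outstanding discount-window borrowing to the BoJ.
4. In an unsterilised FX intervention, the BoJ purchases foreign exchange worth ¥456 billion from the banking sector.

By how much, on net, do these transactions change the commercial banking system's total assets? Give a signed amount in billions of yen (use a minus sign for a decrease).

-¥449 billion

Currency withdrawal ¥282 billion: bank balance sheets shrink → −¥282B.
OMO sale (to banks) ¥163 billion: just an asset swap on bank balance sheets → 0.
Discount-window repayment ¥167 billion: bank balance sheets shrink → −¥167B.
FX purchase ¥456 billion: just an asset swap on bank balance sheets → 0.
Net: −282 + 0 − 167 + 0 = -¥449 billion.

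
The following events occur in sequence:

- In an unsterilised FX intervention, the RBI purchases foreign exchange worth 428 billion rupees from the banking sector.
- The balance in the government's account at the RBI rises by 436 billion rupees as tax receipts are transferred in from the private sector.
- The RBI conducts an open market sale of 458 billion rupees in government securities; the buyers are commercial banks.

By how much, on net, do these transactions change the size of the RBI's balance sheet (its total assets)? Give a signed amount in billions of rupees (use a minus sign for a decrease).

FX purchase 428 billion rupees: an RBI asset is acquired → +428B.
Government account inflow 436 billion rupees: only the composition of liabilities changes → 0.
OMO sale (to banks) 458 billion rupees: an RBI asset is shed → −458B.
Net: 428 + 0 − 458 = -30 billion.

-30 billion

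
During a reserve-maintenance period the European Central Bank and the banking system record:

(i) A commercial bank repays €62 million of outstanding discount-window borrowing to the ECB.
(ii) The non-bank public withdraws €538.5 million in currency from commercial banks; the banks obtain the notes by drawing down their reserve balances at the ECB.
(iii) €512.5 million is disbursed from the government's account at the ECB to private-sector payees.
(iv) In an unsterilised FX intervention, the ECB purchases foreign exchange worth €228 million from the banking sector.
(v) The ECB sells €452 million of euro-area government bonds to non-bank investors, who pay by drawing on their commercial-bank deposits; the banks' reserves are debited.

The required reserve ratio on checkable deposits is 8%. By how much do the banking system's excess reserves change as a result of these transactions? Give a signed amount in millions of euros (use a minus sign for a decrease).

Discount-window repayment €62 million: reserves −€62M, deposits 0.
Currency withdrawal €538.5 million: reserves −€538.5M, deposits −€538.5M.
Government spending €512.5 million: reserves +€512.5M, deposits +€512.5M.
FX purchase €228 million: reserves +€228M, deposits 0.
Asset sale (to non-banks) €452 million: reserves −€452M, deposits −€452M.
Totals: Δreserves = −€312M, Δdeposits = −€478M.
Δrequired reserves = 8% × −€478M = −€38.24M.
Δexcess reserves = Δreserves − Δrequired = −€312M − (−€38.24M) = -€273.76 million.

-€273.76 million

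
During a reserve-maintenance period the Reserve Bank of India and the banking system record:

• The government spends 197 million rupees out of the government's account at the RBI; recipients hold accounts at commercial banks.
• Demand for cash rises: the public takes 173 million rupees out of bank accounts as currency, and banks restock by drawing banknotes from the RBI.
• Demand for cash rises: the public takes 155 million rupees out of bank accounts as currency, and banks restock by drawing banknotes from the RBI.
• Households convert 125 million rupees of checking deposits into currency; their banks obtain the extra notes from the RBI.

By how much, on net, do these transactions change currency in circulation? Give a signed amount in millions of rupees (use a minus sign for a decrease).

RBI balance sheet:
  Assets:      no change
  Liabilities: Bank reserves −256M, Currency in circulation +453M, Government deposits −197M
Commercial banking system:
  Assets:      Reserves at CB −256M
  Liabilities: Checkable deposits −256M
So the change in currency in circulation is +453 million.

+453 million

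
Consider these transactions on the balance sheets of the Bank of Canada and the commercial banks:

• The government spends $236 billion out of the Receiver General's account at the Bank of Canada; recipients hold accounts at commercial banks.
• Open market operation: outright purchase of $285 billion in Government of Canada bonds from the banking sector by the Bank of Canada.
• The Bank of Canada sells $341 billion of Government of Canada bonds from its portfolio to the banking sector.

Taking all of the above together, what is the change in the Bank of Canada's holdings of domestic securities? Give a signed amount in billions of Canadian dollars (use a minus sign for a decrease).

Government spending $236 billion: the Bank of Canada's securities portfolio is untouched → 0.
OMO purchase (from banks) $285 billion: securities added to the Bank of Canada's portfolio → +$285B.
OMO sale (to banks) $341 billion: securities removed from the Bank of Canada's portfolio → −$341B.
Net: 0 + 285 − 341 = -$56 billion.

-$56 billion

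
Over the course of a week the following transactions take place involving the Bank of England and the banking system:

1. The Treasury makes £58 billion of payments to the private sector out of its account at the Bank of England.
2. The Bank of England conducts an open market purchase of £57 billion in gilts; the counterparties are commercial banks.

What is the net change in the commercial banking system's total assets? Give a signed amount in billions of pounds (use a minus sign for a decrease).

Government spending £58 billion: bank balance sheets expand → +£58B.
OMO purchase (from banks) £57 billion: just an asset swap on bank balance sheets → 0.
Net: 58 + 0 = +£58 billion.

+£58 billion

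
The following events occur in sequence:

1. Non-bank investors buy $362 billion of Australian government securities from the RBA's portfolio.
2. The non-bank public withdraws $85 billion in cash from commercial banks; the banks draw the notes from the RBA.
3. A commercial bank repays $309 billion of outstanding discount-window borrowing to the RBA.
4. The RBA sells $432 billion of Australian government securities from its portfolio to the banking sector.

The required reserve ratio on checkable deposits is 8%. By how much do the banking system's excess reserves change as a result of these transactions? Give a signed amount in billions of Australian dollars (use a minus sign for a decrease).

-$1152.24 billion

Asset sale (to non-banks) $362 billion: reserves −$362B, deposits −$362B.
Currency withdrawal $85 billion: reserves −$85B, deposits −$85B.
Discount-window repayment $309 billion: reserves −$309B, deposits 0.
OMO sale (to banks) $432 billion: reserves −$432B, deposits 0.
Totals: Δreserves = −$1188B, Δdeposits = −$447B.
Δrequired reserves = 8% × −$447B = −$35.76B.
Δexcess reserves = Δreserves − Δrequired = −$1188B − (−$35.76B) = -$1152.24 billion.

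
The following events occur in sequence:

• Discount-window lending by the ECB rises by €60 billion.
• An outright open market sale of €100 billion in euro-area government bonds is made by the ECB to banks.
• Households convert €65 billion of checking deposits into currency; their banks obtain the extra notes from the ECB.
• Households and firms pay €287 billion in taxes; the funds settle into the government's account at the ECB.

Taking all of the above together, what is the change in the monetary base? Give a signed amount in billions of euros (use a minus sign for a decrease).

-€327 billion

Discount-window loan €60 billion: ECB balance sheet expands → +€60B.
OMO sale (to banks) €100 billion: ECB balance sheet contracts → −€100B.
Currency withdrawal €65 billion: just a shift between currency and reserves — both are base money → 0.
Government account inflow €287 billion: reserves shift to a non-base liability → −€287B.
Net: 60 − 100 + 0 − 287 = -€327 billion.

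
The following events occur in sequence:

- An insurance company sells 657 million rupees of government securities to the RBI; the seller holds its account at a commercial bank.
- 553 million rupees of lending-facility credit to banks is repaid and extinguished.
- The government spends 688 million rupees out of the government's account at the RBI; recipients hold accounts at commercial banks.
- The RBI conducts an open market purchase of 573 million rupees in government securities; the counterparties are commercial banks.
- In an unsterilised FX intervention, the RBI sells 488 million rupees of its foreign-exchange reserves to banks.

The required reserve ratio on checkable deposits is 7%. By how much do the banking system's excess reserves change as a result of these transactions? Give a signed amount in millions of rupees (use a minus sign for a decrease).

+782.85 million

Asset purchase (from non-banks) 657 million rupees: reserves +657M, deposits +657M.
Discount-window repayment 553 million rupees: reserves −553M, deposits 0.
Government spending 688 million rupees: reserves +688M, deposits +688M.
OMO purchase (from banks) 573 million rupees: reserves +573M, deposits 0.
FX sale 488 million rupees: reserves −488M, deposits 0.
Totals: Δreserves = +877M, Δdeposits = +1345M.
Δrequired reserves = 7% × +1345M = +94.15M.
Δexcess reserves = Δreserves − Δrequired = +877M − (+94.15M) = +782.85 million.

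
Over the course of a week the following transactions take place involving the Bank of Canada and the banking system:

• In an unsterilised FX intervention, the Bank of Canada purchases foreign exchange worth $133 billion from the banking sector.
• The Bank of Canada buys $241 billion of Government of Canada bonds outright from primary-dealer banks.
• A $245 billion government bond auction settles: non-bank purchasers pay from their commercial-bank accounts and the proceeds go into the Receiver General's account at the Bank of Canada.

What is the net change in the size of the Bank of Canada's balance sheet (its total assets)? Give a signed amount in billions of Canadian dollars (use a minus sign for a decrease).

+$374 billion

Bank of Canada balance sheet:
  Assets:      Securities +$241B, Foreign assets +$133B
  Liabilities: Bank reserves +$129B, Government deposits +$245B
Change in total Bank of Canada assets = +$374 billion.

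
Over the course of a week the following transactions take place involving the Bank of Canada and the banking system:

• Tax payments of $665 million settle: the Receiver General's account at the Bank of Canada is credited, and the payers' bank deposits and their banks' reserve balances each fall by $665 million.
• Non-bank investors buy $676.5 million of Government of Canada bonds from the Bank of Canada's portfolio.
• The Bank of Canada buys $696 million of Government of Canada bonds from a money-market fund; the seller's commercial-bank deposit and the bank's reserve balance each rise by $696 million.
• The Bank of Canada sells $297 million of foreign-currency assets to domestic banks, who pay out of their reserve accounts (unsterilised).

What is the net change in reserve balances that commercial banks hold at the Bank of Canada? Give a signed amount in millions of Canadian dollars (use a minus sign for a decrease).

-$942.5 million

Government account inflow $665 million: funds move from bank reserves into the government account → −$665M.
Asset sale (to non-banks) $676.5 million: the non-bank buyers' banks settle from reserves → −$676.5M.
Asset purchase (from non-banks) $696 million: the Bank of Canada pays by crediting reserve accounts → +$696M.
FX sale $297 million: the buying banks pay out of their reserve balances → −$297M.
Net: −665 − 676.5 + 696 − 297 = -$942.5 million.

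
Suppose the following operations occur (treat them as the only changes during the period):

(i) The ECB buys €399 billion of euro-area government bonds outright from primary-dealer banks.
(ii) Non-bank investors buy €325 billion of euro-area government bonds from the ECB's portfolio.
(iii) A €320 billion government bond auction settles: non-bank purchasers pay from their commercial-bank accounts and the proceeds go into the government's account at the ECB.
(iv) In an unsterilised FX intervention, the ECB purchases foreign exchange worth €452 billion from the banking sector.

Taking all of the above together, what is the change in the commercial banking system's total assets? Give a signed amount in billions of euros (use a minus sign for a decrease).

ECB balance sheet:
  Assets:      Securities +€74B, Foreign assets +€452B
  Liabilities: Bank reserves +€206B, Government deposits +€320B
Commercial banking system:
  Assets:      Reserves at CB +€206B, Securities −€399B, Foreign assets −€452B
  Liabilities: Checkable deposits −€645B
Change in total bank assets = -€645 billion.

-€645 billion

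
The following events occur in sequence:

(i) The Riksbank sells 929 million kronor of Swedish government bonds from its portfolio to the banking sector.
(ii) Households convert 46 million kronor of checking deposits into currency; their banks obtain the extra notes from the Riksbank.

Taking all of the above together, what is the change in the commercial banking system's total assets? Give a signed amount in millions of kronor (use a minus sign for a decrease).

Riksbank balance sheet:
  Assets:      Securities −929M
  Liabilities: Bank reserves −975M, Currency in circulation +46M
Commercial banking system:
  Assets:      Reserves at CB −975M, Securities +929M
  Liabilities: Checkable deposits −46M
Change in total bank assets = -46 million.

-46 million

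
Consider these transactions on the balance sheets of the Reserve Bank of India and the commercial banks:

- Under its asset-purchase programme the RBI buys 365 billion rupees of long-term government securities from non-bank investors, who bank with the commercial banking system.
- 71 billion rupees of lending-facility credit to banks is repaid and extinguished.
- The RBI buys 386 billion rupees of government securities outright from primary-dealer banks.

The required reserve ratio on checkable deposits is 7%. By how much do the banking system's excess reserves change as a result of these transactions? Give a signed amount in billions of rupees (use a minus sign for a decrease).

+654.45 billion

Asset purchase (from non-banks) 365 billion rupees: reserves +365B, deposits +365B.
Discount-window repayment 71 billion rupees: reserves −71B, deposits 0.
OMO purchase (from banks) 386 billion rupees: reserves +386B, deposits 0.
Totals: Δreserves = +680B, Δdeposits = +365B.
Δrequired reserves = 7% × +365B = +25.55B.
Δexcess reserves = Δreserves − Δrequired = +680B − (+25.55B) = +654.45 billion.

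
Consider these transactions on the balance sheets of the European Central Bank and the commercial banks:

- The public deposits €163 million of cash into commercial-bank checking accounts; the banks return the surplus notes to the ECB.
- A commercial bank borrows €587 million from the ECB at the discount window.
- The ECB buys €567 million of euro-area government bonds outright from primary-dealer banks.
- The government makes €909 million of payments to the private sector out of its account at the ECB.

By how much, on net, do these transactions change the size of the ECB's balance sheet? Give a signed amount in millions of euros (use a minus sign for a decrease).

Currency deposit €163 million: only the composition of liabilities changes → 0.
Discount-window loan €587 million: an ECB asset is acquired → +€587M.
OMO purchase (from banks) €567 million: an ECB asset is acquired → +€567M.
Government spending €909 million: only the composition of liabilities changes → 0.
Net: 0 + 587 + 567 + 0 = +€1154 million.

+€1154 million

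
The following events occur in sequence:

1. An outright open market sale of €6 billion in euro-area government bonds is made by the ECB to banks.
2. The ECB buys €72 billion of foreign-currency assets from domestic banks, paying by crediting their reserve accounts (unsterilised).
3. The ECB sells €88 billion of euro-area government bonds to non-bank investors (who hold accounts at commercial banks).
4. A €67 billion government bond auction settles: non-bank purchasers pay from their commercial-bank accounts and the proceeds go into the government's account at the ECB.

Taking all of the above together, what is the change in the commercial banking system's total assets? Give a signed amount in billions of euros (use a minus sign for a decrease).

-€155 billion

OMO sale (to banks) €6 billion: just an asset swap on bank balance sheets → 0.
FX purchase €72 billion: just an asset swap on bank balance sheets → 0.
Asset sale (to non-banks) €88 billion: bank balance sheets shrink → −€88B.
Government account inflow €67 billion: bank balance sheets shrink → −€67B.
Net: 0 + 0 − 88 − 67 = -€155 billion.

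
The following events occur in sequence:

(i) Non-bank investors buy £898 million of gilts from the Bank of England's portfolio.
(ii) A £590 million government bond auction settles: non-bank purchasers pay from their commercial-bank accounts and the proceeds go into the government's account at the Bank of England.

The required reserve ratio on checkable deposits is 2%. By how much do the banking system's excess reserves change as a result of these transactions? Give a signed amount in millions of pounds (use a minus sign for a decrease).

-£1458.24 million

Asset sale (to non-banks) £898 million: reserves −£898M, deposits −£898M.
Government account inflow £590 million: reserves −£590M, deposits −£590M.
Totals: Δreserves = −£1488M, Δdeposits = −£1488M.
Δrequired reserves = 2% × −£1488M = −£29.76M.
Δexcess reserves = Δreserves − Δrequired = −£1488M − (−£29.76M) = -£1458.24 million.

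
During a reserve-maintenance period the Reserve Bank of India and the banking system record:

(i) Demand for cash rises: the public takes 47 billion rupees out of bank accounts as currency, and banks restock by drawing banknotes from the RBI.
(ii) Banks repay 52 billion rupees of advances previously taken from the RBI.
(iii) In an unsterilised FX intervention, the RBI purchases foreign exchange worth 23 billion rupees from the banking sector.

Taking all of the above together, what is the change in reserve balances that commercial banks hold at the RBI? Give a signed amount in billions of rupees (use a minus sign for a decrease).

Currency withdrawal 47 billion rupees: banks swap reserves for currency → −47B.
Discount-window repayment 52 billion rupees: repayment is debited from reserves → −52B.
FX purchase 23 billion rupees: the RBI pays by crediting reserve accounts → +23B.
Net: −47 − 52 + 23 = -76 billion.

-76 billion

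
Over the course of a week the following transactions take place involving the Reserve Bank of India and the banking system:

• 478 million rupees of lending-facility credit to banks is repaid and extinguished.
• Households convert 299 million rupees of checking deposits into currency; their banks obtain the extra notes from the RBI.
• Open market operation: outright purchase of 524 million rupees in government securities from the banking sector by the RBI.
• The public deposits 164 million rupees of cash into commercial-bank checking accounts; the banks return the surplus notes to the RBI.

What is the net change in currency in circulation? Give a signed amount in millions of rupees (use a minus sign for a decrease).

RBI balance sheet:
  Assets:      Securities +524M, Loans to banks −478M
  Liabilities: Bank reserves −89M, Currency in circulation +135M
Commercial banking system:
  Assets:      Reserves at CB −89M, Securities −524M
  Liabilities: Checkable deposits −135M, Borrowings from CB −478M
So the change in currency in circulation is +135 million.

+135 million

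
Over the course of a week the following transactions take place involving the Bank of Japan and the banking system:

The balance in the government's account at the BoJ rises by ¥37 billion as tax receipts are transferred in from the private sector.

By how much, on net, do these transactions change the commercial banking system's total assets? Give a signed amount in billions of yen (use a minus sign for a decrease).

Government account inflow ¥37 billion: bank balance sheets shrink → −¥37B.

-¥37 billion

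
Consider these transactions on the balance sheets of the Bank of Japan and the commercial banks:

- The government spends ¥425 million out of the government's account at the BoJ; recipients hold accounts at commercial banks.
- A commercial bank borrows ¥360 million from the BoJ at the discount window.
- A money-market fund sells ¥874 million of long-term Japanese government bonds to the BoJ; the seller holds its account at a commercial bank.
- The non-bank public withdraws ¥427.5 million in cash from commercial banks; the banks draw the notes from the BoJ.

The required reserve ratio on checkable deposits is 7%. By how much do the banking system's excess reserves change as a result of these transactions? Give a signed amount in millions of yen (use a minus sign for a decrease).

Government spending ¥425 million: reserves +¥425M, deposits +¥425M.
Discount-window loan ¥360 million: reserves +¥360M, deposits 0.
Asset purchase (from non-banks) ¥874 million: reserves +¥874M, deposits +¥874M.
Currency withdrawal ¥427.5 million: reserves −¥427.5M, deposits −¥427.5M.
Totals: Δreserves = +¥1231.5M, Δdeposits = +¥871.5M.
Δrequired reserves = 7% × +¥871.5M = +¥61.005M.
Δexcess reserves = Δreserves − Δrequired = +¥1231.5M − (+¥61.005M) = +¥1170.495 million.

+¥1170.495 million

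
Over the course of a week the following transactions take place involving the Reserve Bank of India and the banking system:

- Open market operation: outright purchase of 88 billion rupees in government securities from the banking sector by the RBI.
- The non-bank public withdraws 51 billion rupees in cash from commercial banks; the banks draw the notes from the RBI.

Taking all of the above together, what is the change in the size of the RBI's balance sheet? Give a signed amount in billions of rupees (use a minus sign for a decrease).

OMO purchase (from banks) 88 billion rupees: an RBI asset is acquired → +88B.
Currency withdrawal 51 billion rupees: only the composition of liabilities changes → 0.
Net: 88 + 0 = +88 billion.

+88 billion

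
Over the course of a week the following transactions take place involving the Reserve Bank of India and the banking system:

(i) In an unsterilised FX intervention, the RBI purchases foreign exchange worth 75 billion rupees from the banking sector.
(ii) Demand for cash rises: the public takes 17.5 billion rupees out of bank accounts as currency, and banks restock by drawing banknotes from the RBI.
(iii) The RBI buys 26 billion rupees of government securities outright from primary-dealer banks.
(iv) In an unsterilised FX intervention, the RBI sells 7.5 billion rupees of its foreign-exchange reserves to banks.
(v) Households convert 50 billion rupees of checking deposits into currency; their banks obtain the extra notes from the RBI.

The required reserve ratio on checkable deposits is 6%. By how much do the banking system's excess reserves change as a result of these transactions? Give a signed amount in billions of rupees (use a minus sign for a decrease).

+30.05 billion

FX purchase 75 billion rupees: reserves +75B, deposits 0.
Currency withdrawal 17.5 billion rupees: reserves −17.5B, deposits −17.5B.
OMO purchase (from banks) 26 billion rupees: reserves +26B, deposits 0.
FX sale 7.5 billion rupees: reserves −7.5B, deposits 0.
Currency withdrawal 50 billion rupees: reserves −50B, deposits −50B.
Totals: Δreserves = +26B, Δdeposits = −67.5B.
Δrequired reserves = 6% × −67.5B = −4.05B.
Δexcess reserves = Δreserves − Δrequired = +26B − (−4.05B) = +30.05 billion.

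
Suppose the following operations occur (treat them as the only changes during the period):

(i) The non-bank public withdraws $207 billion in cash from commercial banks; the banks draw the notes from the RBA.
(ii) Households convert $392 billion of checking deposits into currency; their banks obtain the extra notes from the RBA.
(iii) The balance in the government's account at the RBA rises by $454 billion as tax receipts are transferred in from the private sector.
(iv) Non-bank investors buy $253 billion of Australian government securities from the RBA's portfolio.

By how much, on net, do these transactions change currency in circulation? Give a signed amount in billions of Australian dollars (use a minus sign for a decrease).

RBA balance sheet:
  Assets:      Securities −$253B
  Liabilities: Bank reserves −$1306B, Currency in circulation +$599B, Government deposits +$454B
Commercial banking system:
  Assets:      Reserves at CB −$1306B
  Liabilities: Checkable deposits −$1306B
So the change in currency in circulation is +$599 billion.

+$599 billion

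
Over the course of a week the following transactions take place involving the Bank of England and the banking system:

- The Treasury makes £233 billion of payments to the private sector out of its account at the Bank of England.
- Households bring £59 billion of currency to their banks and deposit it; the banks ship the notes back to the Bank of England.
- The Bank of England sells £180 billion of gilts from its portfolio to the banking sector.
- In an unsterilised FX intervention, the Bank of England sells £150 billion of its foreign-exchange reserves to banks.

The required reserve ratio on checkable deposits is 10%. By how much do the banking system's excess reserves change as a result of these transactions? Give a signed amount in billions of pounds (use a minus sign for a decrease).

Government spending £233 billion: reserves +£233B, deposits +£233B.
Currency deposit £59 billion: reserves +£59B, deposits +£59B.
OMO sale (to banks) £180 billion: reserves −£180B, deposits 0.
FX sale £150 billion: reserves −£150B, deposits 0.
Totals: Δreserves = −£38B, Δdeposits = +£292B.
Δrequired reserves = 10% × +£292B = +£29.2B.
Δexcess reserves = Δreserves − Δrequired = −£38B − (+£29.2B) = -£67.2 billion.

-£67.2 billion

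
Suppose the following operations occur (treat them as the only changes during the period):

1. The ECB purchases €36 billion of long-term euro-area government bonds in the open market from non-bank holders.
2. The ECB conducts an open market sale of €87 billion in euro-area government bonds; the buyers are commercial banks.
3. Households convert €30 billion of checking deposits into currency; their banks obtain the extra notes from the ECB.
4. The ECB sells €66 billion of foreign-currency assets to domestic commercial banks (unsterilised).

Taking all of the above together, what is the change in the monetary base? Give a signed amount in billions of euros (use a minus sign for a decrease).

ECB balance sheet:
  Assets:      Securities −€51B, Foreign assets −€66B
  Liabilities: Bank reserves −€147B, Currency in circulation +€30B
Monetary base = currency + reserves: +€30B + (−€147B) = -€117 billion.

-€117 billion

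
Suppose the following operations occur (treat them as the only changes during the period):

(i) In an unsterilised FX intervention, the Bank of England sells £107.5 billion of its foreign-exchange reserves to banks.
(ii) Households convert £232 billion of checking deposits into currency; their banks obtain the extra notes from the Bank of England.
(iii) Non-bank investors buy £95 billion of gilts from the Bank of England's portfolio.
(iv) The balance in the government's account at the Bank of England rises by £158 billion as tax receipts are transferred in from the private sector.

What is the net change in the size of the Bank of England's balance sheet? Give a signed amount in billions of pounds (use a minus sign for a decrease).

-£202.5 billion

Bank of England balance sheet:
  Assets:      Securities −£95B, Foreign assets −£107.5B
  Liabilities: Bank reserves −£592.5B, Currency in circulation +£232B, Government deposits +£158B
Commercial banking system:
  Assets:      Reserves at CB −£592.5B, Foreign assets +£107.5B
  Liabilities: Checkable deposits −£485B
Change in total Bank of England assets = -£202.5 billion.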